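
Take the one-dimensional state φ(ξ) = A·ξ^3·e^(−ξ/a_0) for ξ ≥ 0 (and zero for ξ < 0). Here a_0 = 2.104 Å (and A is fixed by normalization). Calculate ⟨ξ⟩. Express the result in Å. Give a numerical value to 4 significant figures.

⟨ξ⟩ = ∫ ξ |φ|² dξ over the full domain.
The ratio of the moment integral to the normalization integral gives ⟨ξ⟩ = 7·a_0/2.
Putting a_0 = 2.104 gives 7.3640.

⟨ξ⟩ ≈ 7.364 Å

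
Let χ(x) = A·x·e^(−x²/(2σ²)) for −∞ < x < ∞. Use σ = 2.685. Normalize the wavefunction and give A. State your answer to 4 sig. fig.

A ≈ 0.2414

Normalization requires ∫|χ|² dx = 1, integrated from −∞ to ∞.
With ∫_{−∞}^{∞} x^(2m) e^(−αx²) dx = (2m−1)!!·√π / (2^m α^(m+1/2)), the integral (without the A² prefactor) comes out to √(π)·σ^3/2.
Hence A² = 1/[√(π)·σ^3/2].
Plugging in σ = 2.685 yields A = 0.24144.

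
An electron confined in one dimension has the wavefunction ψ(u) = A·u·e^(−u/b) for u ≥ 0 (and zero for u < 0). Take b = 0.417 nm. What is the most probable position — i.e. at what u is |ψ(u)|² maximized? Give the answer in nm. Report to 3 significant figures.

The maximum of |ψ(u)|² occurs where its derivative vanishes.
This gives u = b.
With b = 0.417, the most probable position is 0.4170 nm.

u ≈ 0.417 nm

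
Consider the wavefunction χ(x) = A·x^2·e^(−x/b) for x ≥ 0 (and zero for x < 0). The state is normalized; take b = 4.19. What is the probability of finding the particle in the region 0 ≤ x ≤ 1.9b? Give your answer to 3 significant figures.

The probability is P = ∫ |χ|² dx over [0, 1.9b].
With A² fixed by ∫|χ|² = 1, i.e. A² = (3·b^5/4)^(−1), substitute and integrate.
In terms of u = x/b (A² and the length scale cancel between numerator and denominator), P = [∫_{0}^{1.9} u^4·e^(-2·u) du] / [∫_{0}^{∞} u^4·e^(-2·u) du].
An antiderivative of u^4·e^(-2·u) is -(u^4/2 + u^3 + 3·u^2/2 + 3·u/2 + 3/4)·e^(-2·u); evaluating from 0 to 1.9 gives ≈ 0.24912, while the full integral is 3/4.
The result is P = 0.3322.

P ≈ 0.332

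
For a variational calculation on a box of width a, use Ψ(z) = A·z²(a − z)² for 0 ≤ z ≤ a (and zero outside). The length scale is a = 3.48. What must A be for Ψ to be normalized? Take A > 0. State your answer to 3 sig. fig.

A ≈ 0.0917

Require ∫ |Ψ|² dz = 1 over the whole domain.
∫|Ψ|² dz = A²·(a^9/630).
Substituting a = 3.48 gives A² = 0.008416, so A = 0.09174.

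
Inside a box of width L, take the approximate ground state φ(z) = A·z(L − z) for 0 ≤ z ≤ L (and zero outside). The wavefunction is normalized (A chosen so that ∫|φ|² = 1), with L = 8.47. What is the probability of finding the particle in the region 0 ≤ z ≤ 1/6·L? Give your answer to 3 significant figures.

P ≈ 0.0355

The probability is P = ∫ |φ|² dz over [0, 1/6·L].
Since A² = 1/(L^5/30), this is the region integral divided by the full normalization integral.
Substituting u = z/L, A² and the length scale cancel in the ratio: P = ∫_{0}^{1/6} u^2·(1 - u)^2 du / ∫_{0}^{1} u^2·(1 - u)^2 du.
An antiderivative of u^2·(1 - u)^2 is u^3·(6·u^2 - 15·u + 10)/30; evaluating from 0 to 1/6 gives ≈ 0.0011831, while the full integral is 1/30.
Taking the ratio, P = 23/648.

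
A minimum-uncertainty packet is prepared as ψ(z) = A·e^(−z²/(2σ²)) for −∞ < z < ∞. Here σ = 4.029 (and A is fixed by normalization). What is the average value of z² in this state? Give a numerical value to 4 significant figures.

By definition ⟨z²⟩ = ∫ z^2 |ψ(z)|² dz.
Using the Gaussian integral ∫_{−∞}^{∞} e^(−αz²) dz = √(π/α), evaluating both integrals, ⟨z²⟩ = σ^2/2.
Putting σ = 4.029 gives 8.1164.

⟨z^2⟩ ≈ 8.116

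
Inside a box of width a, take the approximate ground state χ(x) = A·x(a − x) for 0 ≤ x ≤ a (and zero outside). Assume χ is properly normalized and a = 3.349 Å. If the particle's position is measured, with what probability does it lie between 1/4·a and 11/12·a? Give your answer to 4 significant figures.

P = ∫_{1/4·a}^{11/12·a} |χ(x)|² dx.
The normalization integral ∫|χ|²dx over the whole domain equals a^5/30·A², and A² cancels in the ratio.
In terms of u = x/a (A² and the length scale cancel between numerator and denominator), P = [∫_{1/4}^{11/12} u^2·(1 - u)^2 du] / [∫_{0}^{1} u^2·(1 - u)^2 du].
An antiderivative of u^2·(1 - u)^2 is u^3·(6·u^2 - 15·u + 10)/30; evaluating from 1/4 to 11/12 gives ≈ 0.0297132, while the full integral is 1/30.
Taking the ratio, P = 4621/5184.

P ≈ 0.8914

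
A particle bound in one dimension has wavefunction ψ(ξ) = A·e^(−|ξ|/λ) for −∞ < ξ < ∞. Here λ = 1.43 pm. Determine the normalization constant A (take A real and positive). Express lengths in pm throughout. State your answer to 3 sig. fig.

A ≈ 0.836 pm^(-1/2)

We need A² ∫|f|² dξ = 1, taking the integral from −∞ to ∞.
The integral (without the A² prefactor) comes out to λ.
Hence A² = 1/[λ].
Plugging in λ = 1.43 yields A = 0.8362.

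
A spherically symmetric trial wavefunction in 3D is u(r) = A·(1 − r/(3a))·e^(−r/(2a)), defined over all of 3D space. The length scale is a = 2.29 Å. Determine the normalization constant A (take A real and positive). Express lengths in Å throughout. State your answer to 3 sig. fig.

A ≈ 0.0997 Å^(-3/2)

The normalization condition is ∫|u|² 4πr² dr = 1 from 0 to ∞.
In 3D with spherical symmetry the volume element is 4πr² dr.
Recall ∫₀^∞ r^m e^(−r/β) dr = m!·β^(m+1), with u = A·(1 − r/(3a))·e^(−r/(2a)), the integral evaluates to A²·[8·π·a^3/3].
With a = 2.29: A² = 0.009940 and A = 0.09970.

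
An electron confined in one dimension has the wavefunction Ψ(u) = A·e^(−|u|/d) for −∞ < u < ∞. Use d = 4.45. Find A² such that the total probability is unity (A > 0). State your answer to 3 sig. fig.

Require ∫ |Ψ|² du = 1 over the whole domain.
Recall ∫₀^∞ u^m e^(−u/β) du = m!·β^(m+1), carrying out the integral gives A² · d.
Setting this equal to 1 gives A² = 1/(d).
Plugging in d = 4.45 yields A = 0.4740.

A^2 ≈ 0.225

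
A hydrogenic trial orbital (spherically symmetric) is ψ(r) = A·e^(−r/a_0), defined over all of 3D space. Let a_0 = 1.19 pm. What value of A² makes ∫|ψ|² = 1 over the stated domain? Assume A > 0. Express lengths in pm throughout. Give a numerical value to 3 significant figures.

We need A² ∫|f|² 4πr² dr = 1, taking the integral from 0 to ∞.
(Spherical symmetry: dV = 4πr² dr.)
The integral (without the A² prefactor) comes out to π·a_0^3.
Setting this equal to 1 gives A² = 1/(π·a_0^3).
Substituting a_0 = 1.19 gives A² = 0.1889, so A = 0.4346.

A^2 ≈ 0.189 pm^(-3)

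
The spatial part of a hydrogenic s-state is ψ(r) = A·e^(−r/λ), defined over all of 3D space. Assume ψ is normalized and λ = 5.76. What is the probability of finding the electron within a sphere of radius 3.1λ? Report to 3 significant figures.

P ≈ 0.946

P = ∫ |ψ|² 4πr² dr over r ≤ 3.1λ.
A² is fixed by ∫₀^∞ 4πr²|ψ|² dr = 1, i.e. A² = (π·λ^3)^(−1).
Let u = r/λ; then A², 4π and the length scale all cancel, so P = ∫_{0}^{3.1} u^2·e^(-2·u) du ÷ ∫_{0}^{∞} u^2·e^(-2·u) du.
An antiderivative of u^2·e^(-2·u) is -(2·u^2 + 2·u + 1)·e^(-2·u)/4; evaluating from 0 to 3.1 gives 1/4 - 1321·e^(-31/5)/200, while the full integral is 1/4.
This evaluates to P = 0.9464.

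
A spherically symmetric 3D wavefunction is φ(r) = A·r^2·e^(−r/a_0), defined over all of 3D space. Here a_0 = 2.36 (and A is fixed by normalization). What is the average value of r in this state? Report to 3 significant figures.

⟨r⟩ ≈ 8.26

By definition ⟨r⟩ = ∫ r |φ(r)|² 4πr² dr.
With ∫₀^∞ r^7 e^(−αr) dr = 7!/α^8, since the A² factors cancel between numerator and denominator, ⟨r⟩ = 7·a_0/2.
Putting a_0 = 2.36 gives 8.260.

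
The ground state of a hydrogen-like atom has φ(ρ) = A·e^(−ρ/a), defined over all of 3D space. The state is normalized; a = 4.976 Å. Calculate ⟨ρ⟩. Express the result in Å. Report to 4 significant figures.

By definition ⟨ρ⟩ = ∫ ρ |φ(ρ)|² 4πρ² dρ.
Recall ∫₀^∞ ρ^m e^(−ρ/β) dρ = m!·β^(m+1), since the A² factors cancel between numerator and denominator, ⟨ρ⟩ = 3·a/2.
Putting a = 4.976 gives 7.4640.

⟨ρ⟩ ≈ 7.464 Å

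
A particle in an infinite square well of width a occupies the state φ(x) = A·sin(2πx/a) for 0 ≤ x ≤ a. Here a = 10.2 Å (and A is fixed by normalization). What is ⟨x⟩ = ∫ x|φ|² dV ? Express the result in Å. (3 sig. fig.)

By definition ⟨x⟩ = ∫ x |φ(x)|² dx.
Using sin²θ = (1 − cos 2θ)/2, since the A² factors cancel between numerator and denominator, ⟨x⟩ = a/2.
Putting a = 10.2 gives 5.100.

⟨x⟩ ≈ 5.10 Å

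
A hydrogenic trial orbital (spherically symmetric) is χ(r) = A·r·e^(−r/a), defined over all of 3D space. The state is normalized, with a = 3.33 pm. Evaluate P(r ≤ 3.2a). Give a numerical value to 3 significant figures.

Integrate the radial probability density 4πr²|χ|² over r ≤ 3.2a.
The full normalization integral is A²·[3·π·a^5] = 1, fixing A².
Let u = r/a; then A², 4π and the length scale all cancel, so P = ∫_{0}^{3.2} u^4·e^(-2·u) du ÷ ∫_{0}^{∞} u^4·e^(-2·u) du.
With ∫ u^4·e^(-2·u) du = -(u^4/2 + u^3 + 3·u^2/2 + 3·u/2 + 3/4)·e^(-2·u) + C, the region integral is ≈ 0.57370 and the full one is 3/4.
This evaluates to P = 0.7649.

P ≈ 0.765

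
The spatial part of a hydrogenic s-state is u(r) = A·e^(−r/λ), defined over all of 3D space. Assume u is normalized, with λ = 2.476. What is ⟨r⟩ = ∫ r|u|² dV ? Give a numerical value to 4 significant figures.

By definition ⟨r⟩ = ∫ r |u(r)|² 4πr² dr.
With ∫₀^∞ r^3 e^(−αr) dr = 3!/α^4, the ratio of the moment integral to the normalization integral gives ⟨r⟩ = 3·λ/2.
Putting λ = 2.476 gives 3.7140.

⟨r⟩ ≈ 3.714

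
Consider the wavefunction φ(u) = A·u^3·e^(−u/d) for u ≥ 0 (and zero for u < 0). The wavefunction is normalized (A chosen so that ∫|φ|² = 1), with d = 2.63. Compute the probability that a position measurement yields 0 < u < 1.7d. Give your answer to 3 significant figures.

P ≈ 0.0579

|φ|² is the probability density, so P = ∫_{0}^{1.7d} |φ|² du.
The normalization integral ∫|φ|²du over the whole domain equals 45·d^7/8·A², and A² cancels in the ratio.
In terms of t = u/d (A² and the length scale cancel between numerator and denominator), P = [∫_{0}^{1.7} t^6·e^(-2·t) dt] / [∫_{0}^{∞} t^6·e^(-2·t) dt].
Using ∫ t^6·e^(-2·t) dt = -(4·t^6 + 12·t^5 + 30·t^4 + 60·t^3 + 90·t^2 + 90·t + 45)·e^(-2·t)/8, the numerator is ≈ 0.32542 and the denominator is 45/8.
The result is P = 0.05785.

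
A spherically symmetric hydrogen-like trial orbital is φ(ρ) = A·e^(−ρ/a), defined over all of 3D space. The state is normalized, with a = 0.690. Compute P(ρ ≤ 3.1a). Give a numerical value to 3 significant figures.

Integrate the radial probability density 4πρ²|φ|² over ρ ≤ 3.1a.
Normalization gives A² = 1/(π·a^3).
In terms of u = ρ/a (A², 4π and the length scale all cancel between numerator and denominator), P = [∫_{0}^{3.1} u^2·e^(-2·u) du] / [∫_{0}^{∞} u^2·e^(-2·u) du].
With ∫ u^2·e^(-2·u) du = -(2·u^2 + 2·u + 1)·e^(-2·u)/4 + C, the region integral is 1/4 - 1321·e^(-31/5)/200 and the full one is 1/4.
The region integral divided by the full integral gives P = 0.9464.

P ≈ 0.946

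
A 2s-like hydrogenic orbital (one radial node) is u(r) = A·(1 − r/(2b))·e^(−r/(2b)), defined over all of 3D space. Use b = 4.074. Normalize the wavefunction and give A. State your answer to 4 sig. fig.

A ≈ 0.02426

We need A² ∫|f|² 4πr² dr = 1, taking the integral from 0 to ∞.
The integral (without the A² prefactor) comes out to 8·π·b^3.
Plugging in b = 4.074 yields A = 0.024258.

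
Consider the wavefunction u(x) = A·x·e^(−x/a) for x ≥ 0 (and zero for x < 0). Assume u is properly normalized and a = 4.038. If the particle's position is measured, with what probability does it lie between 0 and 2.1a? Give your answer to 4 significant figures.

The probability is P = ∫ |u|² dx over [0, 2.1a].
With A² fixed by ∫|u|² = 1, i.e. A² = (a^3/4)^(−1), substitute and integrate.
Substituting t = x/a, A² and the length scale cancel in the ratio: P = ∫_{0}^{2.1} t^2·e^(-2·t) dt / ∫_{0}^{∞} t^2·e^(-2·t) dt.
With ∫ t^2·e^(-2·t) dt = -(2·t^2 + 2·t + 1)·e^(-2·t)/4 + C, the region integral is 1/4 - 701·e^(-21/5)/200 and the full one is 1/4.
This works out to P = 0.78976.

P ≈ 0.7898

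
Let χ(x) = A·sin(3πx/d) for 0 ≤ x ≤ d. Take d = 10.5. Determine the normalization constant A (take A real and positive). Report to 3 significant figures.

A ≈ 0.436

The normalization condition is ∫|χ|² dx = 1 from 0 to d.
∫|χ|² dx = A²·(d/2).
Setting this equal to 1 gives A² = 1/(d/2).
With d = 10.5: A² = 0.1905 and A = 0.4364.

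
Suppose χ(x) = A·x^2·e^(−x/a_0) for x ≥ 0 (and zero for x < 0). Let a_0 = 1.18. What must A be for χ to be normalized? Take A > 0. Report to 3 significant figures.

A ≈ 0.763

The normalization condition is ∫|χ|² dx = 1 from 0 to ∞.
With χ = A·x^2·e^(−x/a_0), the integral evaluates to A²·[3·a_0^5/4].
Plugging in a_0 = 1.18 yields A = 0.7634.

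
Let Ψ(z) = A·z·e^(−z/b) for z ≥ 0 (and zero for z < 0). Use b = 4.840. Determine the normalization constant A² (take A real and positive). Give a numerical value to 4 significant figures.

A^2 ≈ 0.03528

Normalization requires ∫|Ψ|² dz = 1, integrated from 0 to ∞.
Recall ∫₀^∞ z^m e^(−z/β) dz = m!·β^(m+1), carrying out the integral gives A² · b^3/4.
Hence A² = 1/[b^3/4].
With b = 4.840: A² = 0.035280 and A = 0.18783.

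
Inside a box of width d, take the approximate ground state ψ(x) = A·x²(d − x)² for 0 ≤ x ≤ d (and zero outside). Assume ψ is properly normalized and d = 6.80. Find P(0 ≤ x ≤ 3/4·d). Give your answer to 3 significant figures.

P ≈ 0.951

The probability is P = ∫ |ψ|² dx over [0, 3/4·d].
Since A² = 1/(d^9/630), this is the region integral divided by the full normalization integral.
Substituting u = x/d, A² and the length scale cancel in the ratio: P = ∫_{0}^{3/4} u^4·(1 - u)^4 du / ∫_{0}^{1} u^4·(1 - u)^4 du.
With ∫ u^4·(1 - u)^4 du = u^5·(70·u^4 - 315·u^3 + 540·u^2 - 420·u + 126)/630 + C, the region integral is ≈ 0.0015096 and the full one is 1/630.
This works out to P = 0.9511.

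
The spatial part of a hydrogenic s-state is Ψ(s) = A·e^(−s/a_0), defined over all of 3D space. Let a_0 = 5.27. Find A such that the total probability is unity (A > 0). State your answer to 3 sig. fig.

Normalization requires ∫|Ψ|² 4πs² ds = 1, integrated from 0 to ∞.
In 3D with spherical symmetry the volume element is 4πs² ds.
Recall ∫₀^∞ s^m e^(−s/β) ds = m!·β^(m+1), with Ψ = A·e^(−s/a_0), the integral evaluates to A²·[π·a_0^3].
Substituting a_0 = 5.27 gives A² = 0.002175, so A = 0.04663.

A ≈ 0.0466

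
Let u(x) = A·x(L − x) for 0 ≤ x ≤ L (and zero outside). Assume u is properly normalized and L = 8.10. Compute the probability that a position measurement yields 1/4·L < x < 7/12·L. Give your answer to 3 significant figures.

P ≈ 0.550

|u|² is the probability density, so P = ∫_{1/4·L}^{7/12·L} |u|² dx.
Since A² = 1/(L^5/30), this is the region integral divided by the full normalization integral.
Substituting t = x/L, A² and the length scale cancel in the ratio: P = ∫_{1/4}^{7/12} t^2·(1 - t)^2 dt / ∫_{0}^{1} t^2·(1 - t)^2 dt.
With ∫ t^2·(1 - t)^2 dt = t^3·(6·t^2 - 15·t + 10)/30 + C, the region integral is ≈ 0.018329 and the full one is 1/30.
Taking the ratio, P = 0.5499.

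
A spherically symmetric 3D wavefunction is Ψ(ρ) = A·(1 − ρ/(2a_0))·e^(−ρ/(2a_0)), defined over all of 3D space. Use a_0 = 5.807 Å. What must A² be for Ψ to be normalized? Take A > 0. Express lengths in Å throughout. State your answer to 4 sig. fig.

A^2 ≈ 0.0002032 Å^(-3)

Normalization requires ∫|Ψ|² 4πρ² dρ = 1, integrated from 0 to ∞.
The integral (without the A² prefactor) comes out to 8·π·a_0^3.
Substituting a_0 = 5.807 gives A² = 0.00020319, so A = 0.014255.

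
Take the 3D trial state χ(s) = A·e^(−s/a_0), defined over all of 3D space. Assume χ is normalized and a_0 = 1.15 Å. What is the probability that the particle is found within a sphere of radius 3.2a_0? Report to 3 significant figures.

Integrate the radial probability density 4πs²|χ|² over s ≤ 3.2a_0.
Normalization gives A² = 1/(π·a_0^3).
In terms of u = s/a_0 (A², 4π and the length scale all cancel between numerator and denominator), P = [∫_{0}^{3.2} u^2·e^(-2·u) du] / [∫_{0}^{∞} u^2·e^(-2·u) du].
An antiderivative of u^2·e^(-2·u) is -(2·u^2 + 2·u + 1)·e^(-2·u)/4; evaluating from 0 to 3.2 gives 1/4 - 697·e^(-32/5)/100, while the full integral is 1/4.
Taking the ratio yields P = 0.9537.

P ≈ 0.954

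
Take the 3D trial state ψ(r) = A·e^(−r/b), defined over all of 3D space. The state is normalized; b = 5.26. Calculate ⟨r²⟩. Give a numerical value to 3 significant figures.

⟨r^2⟩ ≈ 83.0

⟨r²⟩ = ∫ r^2 |ψ|² 4πr² dr over the full domain.
Evaluating both integrals, ⟨r²⟩ = 3·b^2.
Putting b = 5.26 gives 83.00.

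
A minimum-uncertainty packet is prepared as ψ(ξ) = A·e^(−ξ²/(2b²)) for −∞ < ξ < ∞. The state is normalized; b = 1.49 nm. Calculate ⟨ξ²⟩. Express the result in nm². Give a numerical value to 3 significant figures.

⟨ξ^2⟩ ≈ 1.11 nm^2

The expectation value is the |ψ|²-weighted average of ξ^2: ∫ ξ^2|ψ|² dξ.
Using the Gaussian integral ∫_{−∞}^{∞} e^(−αξ²) dξ = √(π/α), the ratio of the moment integral to the normalization integral gives ⟨ξ²⟩ = b^2/2.
Putting b = 1.49 gives 1.110.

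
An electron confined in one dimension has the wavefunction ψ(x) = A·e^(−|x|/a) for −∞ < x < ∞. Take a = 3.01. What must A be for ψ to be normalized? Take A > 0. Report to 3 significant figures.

We need A² ∫|f|² dx = 1, taking the integral from −∞ to ∞.
With ∫₀^∞ x^0 e^(−αx) dx = 0!/α^1, the integral (without the A² prefactor) comes out to a.
Hence A² = 1/[a].
Substituting a = 3.01 gives A² = 0.3322, so A = 0.5764.

A ≈ 0.576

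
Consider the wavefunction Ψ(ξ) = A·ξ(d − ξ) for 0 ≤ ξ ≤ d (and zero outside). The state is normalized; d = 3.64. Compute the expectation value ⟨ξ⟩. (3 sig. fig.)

⟨ξ⟩ ≈ 1.82

The expectation value is the |Ψ|²-weighted average of ξ: ∫ ξ|Ψ|² dξ.
Since the A² factors cancel between numerator and denominator, ⟨ξ⟩ = d/2.
With d = 3.64, ⟨ξ⟩ = 1.820.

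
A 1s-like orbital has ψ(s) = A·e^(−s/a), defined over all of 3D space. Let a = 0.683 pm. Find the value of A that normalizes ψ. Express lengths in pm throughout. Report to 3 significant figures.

We need A² ∫|f|² 4πs² ds = 1, taking the integral from 0 to ∞.
In 3D with spherical symmetry the volume element is 4πs² ds.
Carrying out the integral gives A² · π·a^3.
With a = 0.683: A² = 0.9991 and A = 0.9995.

A ≈ 1.000 pm^(-3/2)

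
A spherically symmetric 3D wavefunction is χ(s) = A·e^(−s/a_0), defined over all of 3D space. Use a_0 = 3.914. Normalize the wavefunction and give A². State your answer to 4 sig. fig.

Require ∫ |χ|² 4πs² ds = 1 over the whole domain.
Using ∫₀^∞ sⁿ e^(−αs) ds = n!/αⁿ⁺¹, the integral (without the A² prefactor) comes out to π·a_0^3.
Substituting a_0 = 3.914 gives A² = 0.0053087, so A = 0.072861.

A^2 ≈ 0.005309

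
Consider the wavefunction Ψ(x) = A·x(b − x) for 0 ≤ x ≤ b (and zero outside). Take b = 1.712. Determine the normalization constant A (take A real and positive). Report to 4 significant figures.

A ≈ 1.428

We need A² ∫|f|² dx = 1, taking the integral from 0 to b.
With Ψ = A·x(b − x), the integral evaluates to A²·[b^5/30].
So A² = (b^5/30)^(−1).
Substituting b = 1.712 gives A² = 2.0399, so A = 1.4282.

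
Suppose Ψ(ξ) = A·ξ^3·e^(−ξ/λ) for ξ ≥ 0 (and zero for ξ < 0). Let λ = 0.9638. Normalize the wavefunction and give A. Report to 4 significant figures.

A ≈ 0.4797

Require ∫ |Ψ|² dξ = 1 over the whole domain.
Recall ∫₀^∞ ξ^m e^(−ξ/β) dξ = m!·β^(m+1), with Ψ = A·ξ^3·e^(−ξ/λ), the integral evaluates to A²·[45·λ^7/8].
With λ = 0.9638: A² = 0.23013 and A = 0.47972.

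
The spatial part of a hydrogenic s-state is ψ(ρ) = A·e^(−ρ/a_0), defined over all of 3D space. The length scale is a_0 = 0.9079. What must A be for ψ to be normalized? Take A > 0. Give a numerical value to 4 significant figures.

A ≈ 0.6522

Normalization requires ∫|ψ|² 4πρ² dρ = 1, integrated from 0 to ∞.
Carrying out the integral gives A² · π·a_0^3.
Setting this equal to 1 gives A² = 1/(π·a_0^3).
With a_0 = 0.9079: A² = 0.42534 and A = 0.65218.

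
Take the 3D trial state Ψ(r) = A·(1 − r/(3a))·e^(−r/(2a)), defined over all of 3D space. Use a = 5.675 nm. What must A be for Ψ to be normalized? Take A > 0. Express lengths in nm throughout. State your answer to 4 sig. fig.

A ≈ 0.02556 nm^(-3/2)

Require ∫ |Ψ|² 4πr² dr = 1 over the whole domain.
The angular integral contributes 4π, leaving ∫₀^∞ r²|Ψ|² dr.
Using ∫₀^∞ rⁿ e^(−αr) dr = n!/αⁿ⁺¹, ∫|Ψ|² 4πr² dr = A²·(8·π·a^3/3).
Hence A² = 1/[8·π·a^3/3].
Plugging in a = 5.675 yields A = 0.025556.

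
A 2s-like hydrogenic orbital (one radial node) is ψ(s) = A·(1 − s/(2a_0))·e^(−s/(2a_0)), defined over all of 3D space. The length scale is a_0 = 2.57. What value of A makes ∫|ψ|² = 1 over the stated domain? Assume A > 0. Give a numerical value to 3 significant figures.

A ≈ 0.0484

The normalization condition is ∫|ψ|² 4πs² ds = 1 from 0 to ∞.
In 3D with spherical symmetry the volume element is 4πs² ds.
Recall ∫₀^∞ s^m e^(−s/β) ds = m!·β^(m+1), with ψ = A·(1 − s/(2a_0))·e^(−s/(2a_0)), the integral evaluates to A²·[8·π·a_0^3].
So A² = (8·π·a_0^3)^(−1).
Substituting a_0 = 2.57 gives A² = 0.002344, so A = 0.04842.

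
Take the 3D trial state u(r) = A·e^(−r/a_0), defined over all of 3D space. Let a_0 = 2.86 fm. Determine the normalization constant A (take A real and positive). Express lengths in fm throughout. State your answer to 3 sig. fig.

A ≈ 0.117 fm^(-3/2)

The normalization condition is ∫|u|² 4πr² dr = 1 from 0 to ∞.
The angular integral contributes 4π, leaving ∫₀^∞ r²|u|² dr.
Carrying out the integral gives A² · π·a_0^3.
So A² = (π·a_0^3)^(−1).
With a_0 = 2.86: A² = 0.01361 and A = 0.1166.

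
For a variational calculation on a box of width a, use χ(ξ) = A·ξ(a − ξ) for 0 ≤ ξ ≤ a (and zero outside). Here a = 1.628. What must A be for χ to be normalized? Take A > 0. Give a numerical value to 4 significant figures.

A ≈ 1.620

The normalization condition is ∫|χ|² dξ = 1 from 0 to a.
Expanding the polynomial and integrating term by term, ∫|χ|² dξ = A²·(a^5/30).
Hence A² = 1/[a^5/30].
Plugging in a = 1.628 yields A = 1.6197.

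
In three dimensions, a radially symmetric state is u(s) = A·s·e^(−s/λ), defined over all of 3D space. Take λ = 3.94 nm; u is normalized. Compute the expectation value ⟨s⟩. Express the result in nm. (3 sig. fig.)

⟨s⟩ ≈ 9.85 nm

⟨s⟩ = ∫ s |u|² 4πs² ds over the full domain.
Recall ∫₀^∞ s^m e^(−s/β) ds = m!·β^(m+1), since the A² factors cancel between numerator and denominator, ⟨s⟩ = 5·λ/2.
Putting λ = 3.94 gives 9.850.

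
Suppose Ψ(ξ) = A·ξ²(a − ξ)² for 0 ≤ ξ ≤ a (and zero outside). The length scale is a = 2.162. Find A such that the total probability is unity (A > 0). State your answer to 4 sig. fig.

Require ∫ |Ψ|² dξ = 1 over the whole domain.
Expanding the polynomial and integrating term by term, with Ψ = A·ξ²(a − ξ)², the integral evaluates to A²·[a^9/630].
Hence A² = 1/[a^9/630].
Plugging in a = 2.162 yields A = 0.78130.

A ≈ 0.7813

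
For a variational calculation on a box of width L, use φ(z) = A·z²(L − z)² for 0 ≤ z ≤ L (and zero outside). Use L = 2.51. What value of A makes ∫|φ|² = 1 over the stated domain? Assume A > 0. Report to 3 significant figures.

A ≈ 0.399

We need A² ∫|f|² dz = 1, taking the integral from 0 to L.
Expanding the polynomial and integrating term by term, with φ = A·z²(L − z)², the integral evaluates to A²·[L^9/630].
Setting this equal to 1 gives A² = 1/(L^9/630).
With L = 2.51: A² = 0.1593 and A = 0.3992.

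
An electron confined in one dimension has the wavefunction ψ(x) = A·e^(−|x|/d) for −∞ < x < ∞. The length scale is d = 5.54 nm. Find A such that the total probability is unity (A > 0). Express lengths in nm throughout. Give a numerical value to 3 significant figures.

A ≈ 0.425 nm^(-1/2)

We need A² ∫|f|² dx = 1, taking the integral from −∞ to ∞.
With ∫₀^∞ x^0 e^(−αx) dx = 0!/α^1, the integral (without the A² prefactor) comes out to d.
Setting this equal to 1 gives A² = 1/(d).
With d = 5.54: A² = 0.1805 and A = 0.4249.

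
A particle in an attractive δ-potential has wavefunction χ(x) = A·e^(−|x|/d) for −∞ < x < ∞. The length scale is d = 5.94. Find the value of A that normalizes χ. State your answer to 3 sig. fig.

A ≈ 0.410

We need A² ∫|f|² dx = 1, taking the integral from −∞ to ∞.
Carrying out the integral gives A² · d.
Hence A² = 1/[d].
Substituting d = 5.94 gives A² = 0.1684, so A = 0.4103.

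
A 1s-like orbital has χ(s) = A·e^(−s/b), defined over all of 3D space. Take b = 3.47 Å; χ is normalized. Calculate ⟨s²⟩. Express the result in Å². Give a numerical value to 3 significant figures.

By definition ⟨s²⟩ = ∫ s^2 |χ(s)|² 4πs² ds.
The ratio of the moment integral to the normalization integral gives ⟨s²⟩ = 3·b^2.
Putting b = 3.47 gives 36.12.

⟨s^2⟩ ≈ 36.1 Å^2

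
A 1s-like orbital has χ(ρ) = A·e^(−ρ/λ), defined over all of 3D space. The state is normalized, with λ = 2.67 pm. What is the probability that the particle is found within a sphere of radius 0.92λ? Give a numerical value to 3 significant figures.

P ≈ 0.280

P = ∫ |χ|² 4πρ² dρ over ρ ≤ 0.92λ.
The full normalization integral is A²·[π·λ^3] = 1, fixing A².
Let u = ρ/λ; then A², 4π and the length scale all cancel, so P = ∫_{0}^{0.92} u^2·e^(-2·u) du ÷ ∫_{0}^{∞} u^2·e^(-2·u) du.
With ∫ u^2·e^(-2·u) du = -(2·u^2 + 2·u + 1)·e^(-2·u)/4 + C, the region integral is 1/4 - 2833·e^(-46/25)/2500 and the full one is 1/4.
The region integral divided by the full integral gives P = 0.2801.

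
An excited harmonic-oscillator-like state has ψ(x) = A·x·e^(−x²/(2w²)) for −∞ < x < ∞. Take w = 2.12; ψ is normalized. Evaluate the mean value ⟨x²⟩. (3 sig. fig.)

⟨x^2⟩ ≈ 6.74

By definition ⟨x²⟩ = ∫ x^2 |ψ(x)|² dx.
Since the A² factors cancel between numerator and denominator, ⟨x²⟩ = 3·w^2/2.
Putting w = 2.12 gives 6.742.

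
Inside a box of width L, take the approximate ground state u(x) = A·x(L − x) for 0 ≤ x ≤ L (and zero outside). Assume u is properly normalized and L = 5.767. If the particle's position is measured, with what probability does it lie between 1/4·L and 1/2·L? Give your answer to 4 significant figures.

P = ∫_{1/4·L}^{1/2·L} |u(x)|² dx.
With A² fixed by ∫|u|² = 1, i.e. A² = (L^5/30)^(−1), substitute and integrate.
In terms of t = x/L (A² and the length scale cancel between numerator and denominator), P = [∫_{1/4}^{1/2} t^2·(1 - t)^2 dt] / [∫_{0}^{1} t^2·(1 - t)^2 dt].
With ∫ t^2·(1 - t)^2 dt = t^3·(6·t^2 - 15·t + 10)/30 + C, the region integral is ≈ 0.0132161 and the full one is 1/30.
This works out to P = 203/512.

P ≈ 0.3965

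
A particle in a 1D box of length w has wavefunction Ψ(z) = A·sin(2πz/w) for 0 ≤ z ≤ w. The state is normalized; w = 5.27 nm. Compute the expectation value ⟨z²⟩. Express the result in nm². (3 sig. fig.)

⟨z^2⟩ ≈ 8.91 nm^2

By definition ⟨z²⟩ = ∫ z^2 |Ψ(z)|² dz.
Using sin²θ = (1 − cos 2θ)/2, the ratio of the moment integral to the normalization integral gives ⟨z²⟩ = -w^2/(8·π^2) + w^2/3.
With w = 5.27, ⟨z^2⟩ = 8.906.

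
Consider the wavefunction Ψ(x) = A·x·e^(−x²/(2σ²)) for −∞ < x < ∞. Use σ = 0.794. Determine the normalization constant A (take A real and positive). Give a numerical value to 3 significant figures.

A ≈ 1.50

Require ∫ |Ψ|² dx = 1 over the whole domain.
∫|Ψ|² dx = A²·(√(π)·σ^3/2).
Setting this equal to 1 gives A² = 1/(√(π)·σ^3/2).
With σ = 0.794: A² = 2.254 and A = 1.501.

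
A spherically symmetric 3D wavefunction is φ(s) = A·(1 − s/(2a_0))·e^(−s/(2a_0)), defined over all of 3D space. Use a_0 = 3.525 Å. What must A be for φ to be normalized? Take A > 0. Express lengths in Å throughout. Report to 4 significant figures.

Require ∫ |φ|² 4πs² ds = 1 over the whole domain.
Recall ∫₀^∞ s^m e^(−s/β) ds = m!·β^(m+1), the integral (without the A² prefactor) comes out to 8·π·a_0^3.
With a_0 = 3.525: A² = 0.00090841 and A = 0.030140.

A ≈ 0.03014 Å^(-3/2)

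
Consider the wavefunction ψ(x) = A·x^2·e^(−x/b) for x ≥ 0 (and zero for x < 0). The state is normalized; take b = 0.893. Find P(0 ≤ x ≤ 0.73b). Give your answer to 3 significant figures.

P = ∫_{0}^{0.73b} |ψ(x)|² dx.
The normalization integral ∫|ψ|²dx over the whole domain equals 3·b^5/4·A², and A² cancels in the ratio.
Let u = x/b; then A² and the length scale cancel, so P = ∫_{0}^{0.73} u^4·e^(-2·u) du ÷ ∫_{0}^{∞} u^4·e^(-2·u) du.
An antiderivative of u^4·e^(-2·u) is -(u^4/2 + u^3 + 3·u^2/2 + 3·u/2 + 3/4)·e^(-2·u); evaluating from 0 to 0.73 gives ≈ 0.012567, while the full integral is 3/4.
Evaluating gives P = 0.01676.

P ≈ 0.0168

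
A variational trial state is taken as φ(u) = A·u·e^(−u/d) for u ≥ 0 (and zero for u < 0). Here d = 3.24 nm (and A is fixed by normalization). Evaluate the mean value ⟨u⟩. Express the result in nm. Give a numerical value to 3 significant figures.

⟨u⟩ = ∫ u |φ|² du over the full domain.
Recall ∫₀^∞ u^m e^(−u/β) du = m!·β^(m+1), evaluating both integrals, ⟨u⟩ = 3·d/2.
With d = 3.24, ⟨u⟩ = 4.860.

⟨u⟩ ≈ 4.86 nm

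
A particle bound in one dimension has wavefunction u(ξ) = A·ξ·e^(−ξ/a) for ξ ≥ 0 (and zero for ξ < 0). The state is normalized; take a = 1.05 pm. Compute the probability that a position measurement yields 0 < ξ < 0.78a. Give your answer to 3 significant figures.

P ≈ 0.206

|u|² is the probability density, so P = ∫_{0}^{0.78a} |u|² dξ.
With A² fixed by ∫|u|² = 1, i.e. A² = (a^3/4)^(−1), substitute and integrate.
In terms of t = ξ/a (A² and the length scale cancel between numerator and denominator), P = [∫_{0}^{0.78} t^2·e^(-2·t) dt] / [∫_{0}^{∞} t^2·e^(-2·t) dt].
With ∫ t^2·e^(-2·t) dt = -(2·t^2 + 2·t + 1)·e^(-2·t)/4 + C, the region integral is 1/4 - 4721·e^(-39/25)/5000 and the full one is 1/4.
Evaluating gives P = 0.2064.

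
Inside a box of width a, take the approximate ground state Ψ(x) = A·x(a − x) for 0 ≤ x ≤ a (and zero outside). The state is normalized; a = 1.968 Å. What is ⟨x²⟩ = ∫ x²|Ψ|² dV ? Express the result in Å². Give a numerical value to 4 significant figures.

By definition ⟨x²⟩ = ∫ x^2 |Ψ(x)|² dx.
Expanding the polynomial and integrating term by term, since the A² factors cancel between numerator and denominator, ⟨x²⟩ = 2·a^2/7.
Putting a = 1.968 gives 1.1066.

⟨x^2⟩ ≈ 1.107 Å^2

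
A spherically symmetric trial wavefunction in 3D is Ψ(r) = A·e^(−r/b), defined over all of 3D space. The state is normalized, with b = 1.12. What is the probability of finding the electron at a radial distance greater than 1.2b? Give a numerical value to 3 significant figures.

With dV = 4πr²dr, the probability is ∫|Ψ|² dV over r > 1.2b.
Normalization gives A² = 1/(π·b^3).
Substituting u = r/b, A², 4π and the length scale all cancel in the ratio: P = ∫_{1.2}^{∞} u^2·e^(-2·u) du / ∫_{0}^{∞} u^2·e^(-2·u) du.
Using ∫ u^2·e^(-2·u) du = -(2·u^2 + 2·u + 1)·e^(-2·u)/4, the numerator is 157·e^(-12/5)/100 and the denominator is 1/4.
Taking the ratio yields P = 0.5697.

P ≈ 0.570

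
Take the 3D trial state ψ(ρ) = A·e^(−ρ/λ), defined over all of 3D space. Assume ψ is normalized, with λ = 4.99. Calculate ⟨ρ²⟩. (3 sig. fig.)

⟨ρ²⟩ = ∫ ρ^2 |ψ|² 4πρ² dρ over the full domain.
Recall ∫₀^∞ ρ^m e^(−ρ/β) dρ = m!·β^(m+1), evaluating both integrals, ⟨ρ²⟩ = 3·λ^2.
With λ = 4.99, ⟨ρ^2⟩ = 74.70.

⟨ρ^2⟩ ≈ 74.7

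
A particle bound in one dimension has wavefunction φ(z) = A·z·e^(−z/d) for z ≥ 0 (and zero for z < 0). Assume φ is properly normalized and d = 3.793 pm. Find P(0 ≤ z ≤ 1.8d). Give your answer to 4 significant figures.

P = ∫_{0}^{1.8d} |φ(z)|² dz.
The normalization integral ∫|φ|²dz over the whole domain equals d^3/4·A², and A² cancels in the ratio.
In terms of u = z/d (A² and the length scale cancel between numerator and denominator), P = [∫_{0}^{1.8} u^2·e^(-2·u) du] / [∫_{0}^{∞} u^2·e^(-2·u) du].
Using ∫ u^2·e^(-2·u) du = -(2·u^2 + 2·u + 1)·e^(-2·u)/4, the numerator is 1/4 - 277·e^(-18/5)/100 and the denominator is 1/4.
Taking the ratio, P = 0.69725.

P ≈ 0.6973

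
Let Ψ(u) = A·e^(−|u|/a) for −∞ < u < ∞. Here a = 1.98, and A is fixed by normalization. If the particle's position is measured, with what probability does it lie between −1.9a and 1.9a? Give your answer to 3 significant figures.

|Ψ|² is the probability density, so P = ∫_{−1.9a}^{1.9a} |Ψ|² du.
The normalization integral ∫|Ψ|²du over the whole domain equals a·A², and A² cancels in the ratio.
By symmetry take twice the u ≥ 0 contribution in numerator and denominator; the 2's cancel. Substituting t = u/a, A² and the length scale cancel in the ratio: P = ∫_{0}^{1.9} e^(-2·t) dt / ∫_{0}^{∞} e^(-2·t) dt.
With ∫ e^(-2·t) dt = -e^(-2·t)/2 + C, the region integral is 1/2 - e^(-19/5)/2 and the full one is 1/2.
Evaluating gives P = 0.9776.

P ≈ 0.978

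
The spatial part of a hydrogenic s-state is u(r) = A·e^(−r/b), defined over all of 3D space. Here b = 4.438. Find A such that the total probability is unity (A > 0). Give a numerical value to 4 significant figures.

Require ∫ |u|² 4πr² dr = 1 over the whole domain.
(Spherical symmetry: dV = 4πr² dr.)
Recall ∫₀^∞ r^m e^(−r/β) dr = m!·β^(m+1), carrying out the integral gives A² · π·b^3.
Substituting b = 4.438 gives A² = 0.0036416, so A = 0.060345.

A ≈ 0.06035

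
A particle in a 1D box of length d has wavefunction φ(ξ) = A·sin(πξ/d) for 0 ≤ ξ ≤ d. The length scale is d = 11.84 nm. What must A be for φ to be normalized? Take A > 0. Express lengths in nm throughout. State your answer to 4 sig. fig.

Require ∫ |φ|² dξ = 1 over the whole domain.
With ∫₀^d sin²(nπξ/d) dξ = d/2, the integral (without the A² prefactor) comes out to d/2.
So A² = (d/2)^(−1).
Substituting d = 11.84 gives A² = 0.16892, so A = 0.41100.

A ≈ 0.4110 nm^(-1/2)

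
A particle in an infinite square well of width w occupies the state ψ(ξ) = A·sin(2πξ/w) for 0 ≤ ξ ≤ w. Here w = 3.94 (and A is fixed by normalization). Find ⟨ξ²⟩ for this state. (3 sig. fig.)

The expectation value is the |ψ|²-weighted average of ξ^2: ∫ ξ^2|ψ|² dξ.
With ∫₀^w sin²(nπξ/w) dξ = w/2, since the A² factors cancel between numerator and denominator, ⟨ξ²⟩ = -w^2/(8·π^2) + w^2/3.
Putting w = 3.94 gives 4.978.

⟨ξ^2⟩ ≈ 4.98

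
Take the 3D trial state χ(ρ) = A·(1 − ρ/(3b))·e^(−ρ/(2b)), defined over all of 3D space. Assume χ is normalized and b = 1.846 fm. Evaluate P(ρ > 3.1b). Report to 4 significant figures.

P ≈ 0.6472

With dV = 4πρ²dρ, the probability is ∫|χ|² dV over ρ > 3.1b.
The full normalization integral is A²·[8·π·b^3/3] = 1, fixing A².
Substituting u = ρ/b, A², 4π and the length scale all cancel in the ratio: P = ∫_{3.1}^{∞} u^2·(1 - u/3)^2·e^(-u) du / ∫_{0}^{∞} u^2·(1 - u/3)^2·e^(-u) du.
Using ∫ u^2·(1 - u/3)^2·e^(-u) du = (-u^4 + 2·u^3 - 3·u^2 - 6·u - 6)·e^(-u)/9, the numerator is ≈ 0.431472 and the denominator is 2/3.
Taking the ratio yields P = 0.64721.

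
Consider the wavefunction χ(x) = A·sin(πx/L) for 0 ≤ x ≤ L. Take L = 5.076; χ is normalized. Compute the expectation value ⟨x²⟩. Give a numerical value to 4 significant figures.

By definition ⟨x²⟩ = ∫ x^2 |χ(x)|² dx.
Using sin²θ = (1 − cos 2θ)/2, since the A² factors cancel between numerator and denominator, ⟨x²⟩ = -L^2/(2·π^2) + L^2/3.
Putting L = 5.076 gives 7.2833.

⟨x^2⟩ ≈ 7.283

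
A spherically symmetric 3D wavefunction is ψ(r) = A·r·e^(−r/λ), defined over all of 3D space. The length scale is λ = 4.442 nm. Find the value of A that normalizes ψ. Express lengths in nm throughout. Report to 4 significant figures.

Normalization requires ∫|ψ|² 4πr² dr = 1, integrated from 0 to ∞.
In 3D with spherical symmetry the volume element is 4πr² dr.
Carrying out the integral gives A² · 3·π·λ^5.
Setting this equal to 1 gives A² = 1/(3·π·λ^5).
Substituting λ = 4.442 gives A² = 0.000061353, so A = 0.0078328.

A ≈ 0.007833 nm^(-5/2)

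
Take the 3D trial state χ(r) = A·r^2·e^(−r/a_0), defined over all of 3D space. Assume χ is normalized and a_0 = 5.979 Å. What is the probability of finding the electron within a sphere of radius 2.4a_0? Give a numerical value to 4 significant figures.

Integrate the radial probability density 4πr²|χ|² over r ≤ 2.4a_0.
A² is fixed by ∫₀^∞ 4πr²|χ|² dr = 1, i.e. A² = (45·π·a_0^7/2)^(−1).
Substituting u = r/a_0, A², 4π and the length scale all cancel in the ratio: P = ∫_{0}^{2.4} u^6·e^(-2·u) du / ∫_{0}^{∞} u^6·e^(-2·u) du.
Using ∫ u^6·e^(-2·u) du = -(4·u^6 + 12·u^5 + 30·u^4 + 60·u^3 + 90·u^2 + 90·u + 45)·e^(-2·u)/8, the numerator is ≈ 1.17672 and the denominator is 45/8.
This evaluates to P = 0.20920.

P ≈ 0.2092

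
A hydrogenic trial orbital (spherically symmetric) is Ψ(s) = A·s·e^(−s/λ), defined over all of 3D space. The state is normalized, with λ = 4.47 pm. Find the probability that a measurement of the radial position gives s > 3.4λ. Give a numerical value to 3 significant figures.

P = ∫ |Ψ|² 4πs² ds over s > 3.4λ.
The full normalization integral is A²·[3·π·λ^5] = 1, fixing A².
Let u = s/λ; then A², 4π and the length scale all cancel, so P = ∫_{3.4}^{∞} u^4·e^(-2·u) du ÷ ∫_{0}^{∞} u^4·e^(-2·u) du.
Using ∫ u^4·e^(-2·u) du = -(u^4/2 + u^3 + 3·u^2/2 + 3·u/2 + 3/4)·e^(-2·u), the numerator is ≈ 0.14402 and the denominator is 3/4.
The region integral divided by the full integral gives P = 0.1920.

P ≈ 0.192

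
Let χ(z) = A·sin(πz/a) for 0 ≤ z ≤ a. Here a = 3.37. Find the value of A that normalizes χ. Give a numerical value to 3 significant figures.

Normalization requires ∫|χ|² dz = 1, integrated from 0 to a.
With χ = A·sin(πz/a), the integral evaluates to A²·[a/2].
So A² = (a/2)^(−1).
Substituting a = 3.37 gives A² = 0.5935, so A = 0.7704.

A ≈ 0.770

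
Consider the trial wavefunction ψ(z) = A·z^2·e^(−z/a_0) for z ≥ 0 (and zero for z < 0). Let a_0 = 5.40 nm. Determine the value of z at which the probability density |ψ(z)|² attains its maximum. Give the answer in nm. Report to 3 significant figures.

z ≈ 10.8 nm

Differentiate |ψ(z)|² with respect to z and set to zero.
This gives z = 2·a_0.
With a_0 = 5.40, the most probable position is 10.80 nm.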